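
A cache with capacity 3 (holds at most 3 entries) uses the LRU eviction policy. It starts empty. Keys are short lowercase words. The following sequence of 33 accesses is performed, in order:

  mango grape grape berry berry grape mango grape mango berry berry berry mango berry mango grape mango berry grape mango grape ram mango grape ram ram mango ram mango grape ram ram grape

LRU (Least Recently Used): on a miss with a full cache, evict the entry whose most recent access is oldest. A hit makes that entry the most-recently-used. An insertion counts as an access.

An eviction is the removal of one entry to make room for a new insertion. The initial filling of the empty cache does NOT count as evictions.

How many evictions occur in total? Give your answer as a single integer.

LRU simulation (capacity=3):
  1. access mango: MISS. Cache (LRU->MRU): [mango]
  2. access grape: MISS. Cache (LRU->MRU): [mango grape]
  3. access grape: HIT. Cache (LRU->MRU): [mango grape]
  4. access berry: MISS. Cache (LRU->MRU): [mango grape berry]
  5. access berry: HIT. Cache (LRU->MRU): [mango grape berry]
  6. access grape: HIT. Cache (LRU->MRU): [mango berry grape]
  7. access mango: HIT. Cache (LRU->MRU): [berry grape mango]
  8. access grape: HIT. Cache (LRU->MRU): [berry mango grape]
  9. access mango: HIT. Cache (LRU->MRU): [berry grape mango]
  10. access berry: HIT. Cache (LRU->MRU): [grape mango berry]
  11. access berry: HIT. Cache (LRU->MRU): [grape mango berry]
  12. access berry: HIT. Cache (LRU->MRU): [grape mango berry]
  13. access mango: HIT. Cache (LRU->MRU): [grape berry mango]
  14. access berry: HIT. Cache (LRU->MRU): [grape mango berry]
  15. access mango: HIT. Cache (LRU->MRU): [grape berry mango]
  16. access grape: HIT. Cache (LRU->MRU): [berry mango grape]
  17. access mango: HIT. Cache (LRU->MRU): [berry grape mango]
  18. access berry: HIT. Cache (LRU->MRU): [grape mango berry]
  19. access grape: HIT. Cache (LRU->MRU): [mango berry grape]
  20. access mango: HIT. Cache (LRU->MRU): [berry grape mango]
  21. access grape: HIT. Cache (LRU->MRU): [berry mango grape]
  22. access ram: MISS, evict berry. Cache (LRU->MRU): [mango grape ram]
  23. access mango: HIT. Cache (LRU->MRU): [grape ram mango]
  24. access grape: HIT. Cache (LRU->MRU): [ram mango grape]
  25. access ram: HIT. Cache (LRU->MRU): [mango grape ram]
  26. access ram: HIT. Cache (LRU->MRU): [mango grape ram]
  27. access mango: HIT. Cache (LRU->MRU): [grape ram mango]
  28. access ram: HIT. Cache (LRU->MRU): [grape mango ram]
  29. access mango: HIT. Cache (LRU->MRU): [grape ram mango]
  30. access grape: HIT. Cache (LRU->MRU): [ram mango grape]
  31. access ram: HIT. Cache (LRU->MRU): [mango grape ram]
  32. access ram: HIT. Cache (LRU->MRU): [mango grape ram]
  33. access grape: HIT. Cache (LRU->MRU): [mango ram grape]
Total: 29 hits, 4 misses, 1 evictions

Answer: 1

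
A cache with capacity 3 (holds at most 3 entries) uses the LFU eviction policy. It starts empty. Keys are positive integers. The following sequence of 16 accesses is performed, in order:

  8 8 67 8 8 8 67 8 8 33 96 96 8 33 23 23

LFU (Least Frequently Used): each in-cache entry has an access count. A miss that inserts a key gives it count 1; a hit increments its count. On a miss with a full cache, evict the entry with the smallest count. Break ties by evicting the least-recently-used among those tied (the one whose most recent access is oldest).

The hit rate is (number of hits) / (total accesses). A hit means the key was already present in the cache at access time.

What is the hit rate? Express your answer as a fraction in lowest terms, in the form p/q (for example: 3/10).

LFU simulation (capacity=3):
  1. access 8: MISS. Cache: [8(c=1)]
  2. access 8: HIT, count now 2. Cache: [8(c=2)]
  3. access 67: MISS. Cache: [67(c=1) 8(c=2)]
  4. access 8: HIT, count now 3. Cache: [67(c=1) 8(c=3)]
  5. access 8: HIT, count now 4. Cache: [67(c=1) 8(c=4)]
  6. access 8: HIT, count now 5. Cache: [67(c=1) 8(c=5)]
  7. access 67: HIT, count now 2. Cache: [67(c=2) 8(c=5)]
  8. access 8: HIT, count now 6. Cache: [67(c=2) 8(c=6)]
  9. access 8: HIT, count now 7. Cache: [67(c=2) 8(c=7)]
  10. access 33: MISS. Cache: [33(c=1) 67(c=2) 8(c=7)]
  11. access 96: MISS, evict 33(c=1). Cache: [96(c=1) 67(c=2) 8(c=7)]
  12. access 96: HIT, count now 2. Cache: [67(c=2) 96(c=2) 8(c=7)]
  13. access 8: HIT, count now 8. Cache: [67(c=2) 96(c=2) 8(c=8)]
  14. access 33: MISS, evict 67(c=2). Cache: [33(c=1) 96(c=2) 8(c=8)]
  15. access 23: MISS, evict 33(c=1). Cache: [23(c=1) 96(c=2) 8(c=8)]
  16. access 23: HIT, count now 2. Cache: [96(c=2) 23(c=2) 8(c=8)]
Total: 10 hits, 6 misses, 3 evictions

Hit rate = 10/16 = 5/8

Answer: 5/8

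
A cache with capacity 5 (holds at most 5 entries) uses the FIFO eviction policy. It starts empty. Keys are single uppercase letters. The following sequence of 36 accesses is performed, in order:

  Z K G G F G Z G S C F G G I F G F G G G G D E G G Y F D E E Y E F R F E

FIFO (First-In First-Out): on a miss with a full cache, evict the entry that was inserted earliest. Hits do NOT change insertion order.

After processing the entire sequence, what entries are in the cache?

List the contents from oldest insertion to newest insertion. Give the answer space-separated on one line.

Answer: E G Y F R

Derivation:
FIFO simulation (capacity=5):
  1. access Z: MISS. Cache (old->new): [Z]
  2. access K: MISS. Cache (old->new): [Z K]
  3. access G: MISS. Cache (old->new): [Z K G]
  4. access G: HIT. Cache (old->new): [Z K G]
  5. access F: MISS. Cache (old->new): [Z K G F]
  6. access G: HIT. Cache (old->new): [Z K G F]
  7. access Z: HIT. Cache (old->new): [Z K G F]
  8. access G: HIT. Cache (old->new): [Z K G F]
  9. access S: MISS. Cache (old->new): [Z K G F S]
  10. access C: MISS, evict Z. Cache (old->new): [K G F S C]
  11. access F: HIT. Cache (old->new): [K G F S C]
  12. access G: HIT. Cache (old->new): [K G F S C]
  13. access G: HIT. Cache (old->new): [K G F S C]
  14. access I: MISS, evict K. Cache (old->new): [G F S C I]
  15. access F: HIT. Cache (old->new): [G F S C I]
  16. access G: HIT. Cache (old->new): [G F S C I]
  17. access F: HIT. Cache (old->new): [G F S C I]
  18. access G: HIT. Cache (old->new): [G F S C I]
  19. access G: HIT. Cache (old->new): [G F S C I]
  20. access G: HIT. Cache (old->new): [G F S C I]
  21. access G: HIT. Cache (old->new): [G F S C I]
  22. access D: MISS, evict G. Cache (old->new): [F S C I D]
  23. access E: MISS, evict F. Cache (old->new): [S C I D E]
  24. access G: MISS, evict S. Cache (old->new): [C I D E G]
  25. access G: HIT. Cache (old->new): [C I D E G]
  26. access Y: MISS, evict C. Cache (old->new): [I D E G Y]
  27. access F: MISS, evict I. Cache (old->new): [D E G Y F]
  28. access D: HIT. Cache (old->new): [D E G Y F]
  29. access E: HIT. Cache (old->new): [D E G Y F]
  30. access E: HIT. Cache (old->new): [D E G Y F]
  31. access Y: HIT. Cache (old->new): [D E G Y F]
  32. access E: HIT. Cache (old->new): [D E G Y F]
  33. access F: HIT. Cache (old->new): [D E G Y F]
  34. access R: MISS, evict D. Cache (old->new): [E G Y F R]
  35. access F: HIT. Cache (old->new): [E G Y F R]
  36. access E: HIT. Cache (old->new): [E G Y F R]
Total: 23 hits, 13 misses, 8 evictions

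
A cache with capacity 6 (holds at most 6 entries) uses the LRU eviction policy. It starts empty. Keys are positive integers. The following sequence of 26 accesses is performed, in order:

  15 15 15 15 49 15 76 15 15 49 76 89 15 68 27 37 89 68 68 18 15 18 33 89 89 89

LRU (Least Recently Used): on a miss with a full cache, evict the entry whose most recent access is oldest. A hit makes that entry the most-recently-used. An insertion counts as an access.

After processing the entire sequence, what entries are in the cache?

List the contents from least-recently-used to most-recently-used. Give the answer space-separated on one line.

LRU simulation (capacity=6):
  1. access 15: MISS. Cache (LRU->MRU): [15]
  2. access 15: HIT. Cache (LRU->MRU): [15]
  3. access 15: HIT. Cache (LRU->MRU): [15]
  4. access 15: HIT. Cache (LRU->MRU): [15]
  5. access 49: MISS. Cache (LRU->MRU): [15 49]
  6. access 15: HIT. Cache (LRU->MRU): [49 15]
  7. access 76: MISS. Cache (LRU->MRU): [49 15 76]
  8. access 15: HIT. Cache (LRU->MRU): [49 76 15]
  9. access 15: HIT. Cache (LRU->MRU): [49 76 15]
  10. access 49: HIT. Cache (LRU->MRU): [76 15 49]
  11. access 76: HIT. Cache (LRU->MRU): [15 49 76]
  12. access 89: MISS. Cache (LRU->MRU): [15 49 76 89]
  13. access 15: HIT. Cache (LRU->MRU): [49 76 89 15]
  14. access 68: MISS. Cache (LRU->MRU): [49 76 89 15 68]
  15. access 27: MISS. Cache (LRU->MRU): [49 76 89 15 68 27]
  16. access 37: MISS, evict 49. Cache (LRU->MRU): [76 89 15 68 27 37]
  17. access 89: HIT. Cache (LRU->MRU): [76 15 68 27 37 89]
  18. access 68: HIT. Cache (LRU->MRU): [76 15 27 37 89 68]
  19. access 68: HIT. Cache (LRU->MRU): [76 15 27 37 89 68]
  20. access 18: MISS, evict 76. Cache (LRU->MRU): [15 27 37 89 68 18]
  21. access 15: HIT. Cache (LRU->MRU): [27 37 89 68 18 15]
  22. access 18: HIT. Cache (LRU->MRU): [27 37 89 68 15 18]
  23. access 33: MISS, evict 27. Cache (LRU->MRU): [37 89 68 15 18 33]
  24. access 89: HIT. Cache (LRU->MRU): [37 68 15 18 33 89]
  25. access 89: HIT. Cache (LRU->MRU): [37 68 15 18 33 89]
  26. access 89: HIT. Cache (LRU->MRU): [37 68 15 18 33 89]
Total: 17 hits, 9 misses, 3 evictions

Answer: 37 68 15 18 33 89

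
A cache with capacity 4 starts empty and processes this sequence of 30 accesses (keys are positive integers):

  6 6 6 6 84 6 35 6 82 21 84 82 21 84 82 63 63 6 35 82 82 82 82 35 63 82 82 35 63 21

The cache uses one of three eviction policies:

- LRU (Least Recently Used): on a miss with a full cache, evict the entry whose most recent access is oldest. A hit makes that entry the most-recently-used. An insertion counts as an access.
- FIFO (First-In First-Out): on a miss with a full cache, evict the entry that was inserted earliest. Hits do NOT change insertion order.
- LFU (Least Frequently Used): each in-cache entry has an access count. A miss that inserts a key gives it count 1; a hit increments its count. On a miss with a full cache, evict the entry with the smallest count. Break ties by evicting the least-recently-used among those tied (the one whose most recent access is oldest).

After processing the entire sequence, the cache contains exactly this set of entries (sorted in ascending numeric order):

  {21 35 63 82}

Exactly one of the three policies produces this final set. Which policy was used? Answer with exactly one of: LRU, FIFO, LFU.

Answer: LRU

Derivation:
Simulating under each policy and comparing final sets:
  LRU: final set = {21 35 63 82} -> MATCHES target
  FIFO: final set = {6 21 35 82} -> differs
  LFU: final set = {6 21 63 82} -> differs
Only LRU produces the target set.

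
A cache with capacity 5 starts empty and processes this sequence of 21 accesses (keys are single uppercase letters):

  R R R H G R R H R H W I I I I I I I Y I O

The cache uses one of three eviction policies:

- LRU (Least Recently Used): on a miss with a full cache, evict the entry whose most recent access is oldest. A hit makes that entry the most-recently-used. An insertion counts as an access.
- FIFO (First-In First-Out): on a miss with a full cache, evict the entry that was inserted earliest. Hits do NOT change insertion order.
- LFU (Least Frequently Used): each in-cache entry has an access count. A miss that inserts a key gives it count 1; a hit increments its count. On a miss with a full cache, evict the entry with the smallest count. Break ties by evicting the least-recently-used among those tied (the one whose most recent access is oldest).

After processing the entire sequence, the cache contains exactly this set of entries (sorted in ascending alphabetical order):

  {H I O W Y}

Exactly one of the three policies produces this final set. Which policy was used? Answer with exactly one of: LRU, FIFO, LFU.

Answer: LRU

Derivation:
Simulating under each policy and comparing final sets:
  LRU: final set = {H I O W Y} -> MATCHES target
  FIFO: final set = {G I O W Y} -> differs
  LFU: final set = {H I O R Y} -> differs
Only LRU produces the target set.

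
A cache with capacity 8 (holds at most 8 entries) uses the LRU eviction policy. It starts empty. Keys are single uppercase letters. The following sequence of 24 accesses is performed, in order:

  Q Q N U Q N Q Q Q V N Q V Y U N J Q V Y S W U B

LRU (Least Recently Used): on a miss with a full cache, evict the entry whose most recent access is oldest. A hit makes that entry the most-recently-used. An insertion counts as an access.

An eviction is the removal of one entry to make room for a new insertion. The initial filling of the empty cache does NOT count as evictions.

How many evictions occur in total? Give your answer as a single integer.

LRU simulation (capacity=8):
  1. access Q: MISS. Cache (LRU->MRU): [Q]
  2. access Q: HIT. Cache (LRU->MRU): [Q]
  3. access N: MISS. Cache (LRU->MRU): [Q N]
  4. access U: MISS. Cache (LRU->MRU): [Q N U]
  5. access Q: HIT. Cache (LRU->MRU): [N U Q]
  6. access N: HIT. Cache (LRU->MRU): [U Q N]
  7. access Q: HIT. Cache (LRU->MRU): [U N Q]
  8. access Q: HIT. Cache (LRU->MRU): [U N Q]
  9. access Q: HIT. Cache (LRU->MRU): [U N Q]
  10. access V: MISS. Cache (LRU->MRU): [U N Q V]
  11. access N: HIT. Cache (LRU->MRU): [U Q V N]
  12. access Q: HIT. Cache (LRU->MRU): [U V N Q]
  13. access V: HIT. Cache (LRU->MRU): [U N Q V]
  14. access Y: MISS. Cache (LRU->MRU): [U N Q V Y]
  15. access U: HIT. Cache (LRU->MRU): [N Q V Y U]
  16. access N: HIT. Cache (LRU->MRU): [Q V Y U N]
  17. access J: MISS. Cache (LRU->MRU): [Q V Y U N J]
  18. access Q: HIT. Cache (LRU->MRU): [V Y U N J Q]
  19. access V: HIT. Cache (LRU->MRU): [Y U N J Q V]
  20. access Y: HIT. Cache (LRU->MRU): [U N J Q V Y]
  21. access S: MISS. Cache (LRU->MRU): [U N J Q V Y S]
  22. access W: MISS. Cache (LRU->MRU): [U N J Q V Y S W]
  23. access U: HIT. Cache (LRU->MRU): [N J Q V Y S W U]
  24. access B: MISS, evict N. Cache (LRU->MRU): [J Q V Y S W U B]
Total: 15 hits, 9 misses, 1 evictions

Answer: 1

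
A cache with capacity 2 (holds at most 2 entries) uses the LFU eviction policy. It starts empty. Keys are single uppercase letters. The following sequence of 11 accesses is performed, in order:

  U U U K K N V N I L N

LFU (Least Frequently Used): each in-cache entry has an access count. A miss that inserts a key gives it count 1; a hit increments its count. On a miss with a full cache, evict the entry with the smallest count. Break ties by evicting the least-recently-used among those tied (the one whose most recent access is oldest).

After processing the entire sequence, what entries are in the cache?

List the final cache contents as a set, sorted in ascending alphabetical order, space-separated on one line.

Answer: N U

Derivation:
LFU simulation (capacity=2):
  1. access U: MISS. Cache: [U(c=1)]
  2. access U: HIT, count now 2. Cache: [U(c=2)]
  3. access U: HIT, count now 3. Cache: [U(c=3)]
  4. access K: MISS. Cache: [K(c=1) U(c=3)]
  5. access K: HIT, count now 2. Cache: [K(c=2) U(c=3)]
  6. access N: MISS, evict K(c=2). Cache: [N(c=1) U(c=3)]
  7. access V: MISS, evict N(c=1). Cache: [V(c=1) U(c=3)]
  8. access N: MISS, evict V(c=1). Cache: [N(c=1) U(c=3)]
  9. access I: MISS, evict N(c=1). Cache: [I(c=1) U(c=3)]
  10. access L: MISS, evict I(c=1). Cache: [L(c=1) U(c=3)]
  11. access N: MISS, evict L(c=1). Cache: [N(c=1) U(c=3)]
Total: 3 hits, 8 misses, 6 evictions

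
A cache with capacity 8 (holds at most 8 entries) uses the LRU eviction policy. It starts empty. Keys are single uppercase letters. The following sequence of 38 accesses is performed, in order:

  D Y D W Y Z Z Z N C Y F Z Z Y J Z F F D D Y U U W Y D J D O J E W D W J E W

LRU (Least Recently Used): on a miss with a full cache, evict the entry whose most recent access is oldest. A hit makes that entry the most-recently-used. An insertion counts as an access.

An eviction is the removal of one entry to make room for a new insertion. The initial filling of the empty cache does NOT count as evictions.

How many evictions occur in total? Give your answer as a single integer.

Answer: 4

Derivation:
LRU simulation (capacity=8):
  1. access D: MISS. Cache (LRU->MRU): [D]
  2. access Y: MISS. Cache (LRU->MRU): [D Y]
  3. access D: HIT. Cache (LRU->MRU): [Y D]
  4. access W: MISS. Cache (LRU->MRU): [Y D W]
  5. access Y: HIT. Cache (LRU->MRU): [D W Y]
  6. access Z: MISS. Cache (LRU->MRU): [D W Y Z]
  7. access Z: HIT. Cache (LRU->MRU): [D W Y Z]
  8. access Z: HIT. Cache (LRU->MRU): [D W Y Z]
  9. access N: MISS. Cache (LRU->MRU): [D W Y Z N]
  10. access C: MISS. Cache (LRU->MRU): [D W Y Z N C]
  11. access Y: HIT. Cache (LRU->MRU): [D W Z N C Y]
  12. access F: MISS. Cache (LRU->MRU): [D W Z N C Y F]
  13. access Z: HIT. Cache (LRU->MRU): [D W N C Y F Z]
  14. access Z: HIT. Cache (LRU->MRU): [D W N C Y F Z]
  15. access Y: HIT. Cache (LRU->MRU): [D W N C F Z Y]
  16. access J: MISS. Cache (LRU->MRU): [D W N C F Z Y J]
  17. access Z: HIT. Cache (LRU->MRU): [D W N C F Y J Z]
  18. access F: HIT. Cache (LRU->MRU): [D W N C Y J Z F]
  19. access F: HIT. Cache (LRU->MRU): [D W N C Y J Z F]
  20. access D: HIT. Cache (LRU->MRU): [W N C Y J Z F D]
  21. access D: HIT. Cache (LRU->MRU): [W N C Y J Z F D]
  22. access Y: HIT. Cache (LRU->MRU): [W N C J Z F D Y]
  23. access U: MISS, evict W. Cache (LRU->MRU): [N C J Z F D Y U]
  24. access U: HIT. Cache (LRU->MRU): [N C J Z F D Y U]
  25. access W: MISS, evict N. Cache (LRU->MRU): [C J Z F D Y U W]
  26. access Y: HIT. Cache (LRU->MRU): [C J Z F D U W Y]
  27. access D: HIT. Cache (LRU->MRU): [C J Z F U W Y D]
  28. access J: HIT. Cache (LRU->MRU): [C Z F U W Y D J]
  29. access D: HIT. Cache (LRU->MRU): [C Z F U W Y J D]
  30. access O: MISS, evict C. Cache (LRU->MRU): [Z F U W Y J D O]
  31. access J: HIT. Cache (LRU->MRU): [Z F U W Y D O J]
  32. access E: MISS, evict Z. Cache (LRU->MRU): [F U W Y D O J E]
  33. access W: HIT. Cache (LRU->MRU): [F U Y D O J E W]
  34. access D: HIT. Cache (LRU->MRU): [F U Y O J E W D]
  35. access W: HIT. Cache (LRU->MRU): [F U Y O J E D W]
  36. access J: HIT. Cache (LRU->MRU): [F U Y O E D W J]
  37. access E: HIT. Cache (LRU->MRU): [F U Y O D W J E]
  38. access W: HIT. Cache (LRU->MRU): [F U Y O D J E W]
Total: 26 hits, 12 misses, 4 evictions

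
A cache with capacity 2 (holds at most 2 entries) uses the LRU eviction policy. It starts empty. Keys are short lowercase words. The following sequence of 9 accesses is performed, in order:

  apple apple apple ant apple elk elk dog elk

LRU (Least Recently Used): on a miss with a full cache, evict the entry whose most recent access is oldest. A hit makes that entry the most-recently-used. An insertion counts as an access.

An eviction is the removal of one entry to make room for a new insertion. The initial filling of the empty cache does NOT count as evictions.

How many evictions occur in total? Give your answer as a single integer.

Answer: 2

Derivation:
LRU simulation (capacity=2):
  1. access apple: MISS. Cache (LRU->MRU): [apple]
  2. access apple: HIT. Cache (LRU->MRU): [apple]
  3. access apple: HIT. Cache (LRU->MRU): [apple]
  4. access ant: MISS. Cache (LRU->MRU): [apple ant]
  5. access apple: HIT. Cache (LRU->MRU): [ant apple]
  6. access elk: MISS, evict ant. Cache (LRU->MRU): [apple elk]
  7. access elk: HIT. Cache (LRU->MRU): [apple elk]
  8. access dog: MISS, evict apple. Cache (LRU->MRU): [elk dog]
  9. access elk: HIT. Cache (LRU->MRU): [dog elk]
Total: 5 hits, 4 misses, 2 evictions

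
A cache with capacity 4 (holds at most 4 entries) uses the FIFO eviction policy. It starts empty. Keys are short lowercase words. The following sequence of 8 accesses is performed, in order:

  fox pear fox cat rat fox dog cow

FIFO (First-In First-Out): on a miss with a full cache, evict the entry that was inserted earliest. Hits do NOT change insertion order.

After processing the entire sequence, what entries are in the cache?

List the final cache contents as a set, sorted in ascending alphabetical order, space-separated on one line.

Answer: cat cow dog rat

Derivation:
FIFO simulation (capacity=4):
  1. access fox: MISS. Cache (old->new): [fox]
  2. access pear: MISS. Cache (old->new): [fox pear]
  3. access fox: HIT. Cache (old->new): [fox pear]
  4. access cat: MISS. Cache (old->new): [fox pear cat]
  5. access rat: MISS. Cache (old->new): [fox pear cat rat]
  6. access fox: HIT. Cache (old->new): [fox pear cat rat]
  7. access dog: MISS, evict fox. Cache (old->new): [pear cat rat dog]
  8. access cow: MISS, evict pear. Cache (old->new): [cat rat dog cow]
Total: 2 hits, 6 misses, 2 evictions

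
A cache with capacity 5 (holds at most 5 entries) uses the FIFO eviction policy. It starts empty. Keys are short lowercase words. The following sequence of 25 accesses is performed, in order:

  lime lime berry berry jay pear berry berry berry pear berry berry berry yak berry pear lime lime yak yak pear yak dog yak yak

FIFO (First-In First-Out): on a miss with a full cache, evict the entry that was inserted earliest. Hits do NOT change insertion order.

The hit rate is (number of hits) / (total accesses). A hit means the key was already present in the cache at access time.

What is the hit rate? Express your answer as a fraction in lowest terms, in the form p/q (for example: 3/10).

FIFO simulation (capacity=5):
  1. access lime: MISS. Cache (old->new): [lime]
  2. access lime: HIT. Cache (old->new): [lime]
  3. access berry: MISS. Cache (old->new): [lime berry]
  4. access berry: HIT. Cache (old->new): [lime berry]
  5. access jay: MISS. Cache (old->new): [lime berry jay]
  6. access pear: MISS. Cache (old->new): [lime berry jay pear]
  7. access berry: HIT. Cache (old->new): [lime berry jay pear]
  8. access berry: HIT. Cache (old->new): [lime berry jay pear]
  9. access berry: HIT. Cache (old->new): [lime berry jay pear]
  10. access pear: HIT. Cache (old->new): [lime berry jay pear]
  11. access berry: HIT. Cache (old->new): [lime berry jay pear]
  12. access berry: HIT. Cache (old->new): [lime berry jay pear]
  13. access berry: HIT. Cache (old->new): [lime berry jay pear]
  14. access yak: MISS. Cache (old->new): [lime berry jay pear yak]
  15. access berry: HIT. Cache (old->new): [lime berry jay pear yak]
  16. access pear: HIT. Cache (old->new): [lime berry jay pear yak]
  17. access lime: HIT. Cache (old->new): [lime berry jay pear yak]
  18. access lime: HIT. Cache (old->new): [lime berry jay pear yak]
  19. access yak: HIT. Cache (old->new): [lime berry jay pear yak]
  20. access yak: HIT. Cache (old->new): [lime berry jay pear yak]
  21. access pear: HIT. Cache (old->new): [lime berry jay pear yak]
  22. access yak: HIT. Cache (old->new): [lime berry jay pear yak]
  23. access dog: MISS, evict lime. Cache (old->new): [berry jay pear yak dog]
  24. access yak: HIT. Cache (old->new): [berry jay pear yak dog]
  25. access yak: HIT. Cache (old->new): [berry jay pear yak dog]
Total: 19 hits, 6 misses, 1 evictions

Hit rate = 19/25

Answer: 19/25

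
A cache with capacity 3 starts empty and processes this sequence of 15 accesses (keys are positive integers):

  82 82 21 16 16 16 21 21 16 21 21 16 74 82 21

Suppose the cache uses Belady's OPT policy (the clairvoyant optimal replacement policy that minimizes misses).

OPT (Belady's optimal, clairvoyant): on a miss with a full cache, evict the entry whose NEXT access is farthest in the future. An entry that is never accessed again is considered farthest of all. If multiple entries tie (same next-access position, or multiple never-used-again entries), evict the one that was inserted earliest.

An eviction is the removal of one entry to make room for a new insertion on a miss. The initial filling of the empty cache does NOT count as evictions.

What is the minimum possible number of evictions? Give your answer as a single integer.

Answer: 1

Derivation:
OPT (Belady) simulation (capacity=3):
  1. access 82: MISS. Cache: [82]
  2. access 82: HIT. Next use of 82: step 14. Cache: [82]
  3. access 21: MISS. Cache: [82 21]
  4. access 16: MISS. Cache: [82 21 16]
  5. access 16: HIT. Next use of 16: step 6. Cache: [82 21 16]
  6. access 16: HIT. Next use of 16: step 9. Cache: [82 21 16]
  7. access 21: HIT. Next use of 21: step 8. Cache: [82 21 16]
  8. access 21: HIT. Next use of 21: step 10. Cache: [82 21 16]
  9. access 16: HIT. Next use of 16: step 12. Cache: [82 21 16]
  10. access 21: HIT. Next use of 21: step 11. Cache: [82 21 16]
  11. access 21: HIT. Next use of 21: step 15. Cache: [82 21 16]
  12. access 16: HIT. Next use of 16: never. Cache: [82 21 16]
  13. access 74: MISS, evict 16 (next use: never). Cache: [82 21 74]
  14. access 82: HIT. Next use of 82: never. Cache: [82 21 74]
  15. access 21: HIT. Next use of 21: never. Cache: [82 21 74]
Total: 11 hits, 4 misses, 1 evictions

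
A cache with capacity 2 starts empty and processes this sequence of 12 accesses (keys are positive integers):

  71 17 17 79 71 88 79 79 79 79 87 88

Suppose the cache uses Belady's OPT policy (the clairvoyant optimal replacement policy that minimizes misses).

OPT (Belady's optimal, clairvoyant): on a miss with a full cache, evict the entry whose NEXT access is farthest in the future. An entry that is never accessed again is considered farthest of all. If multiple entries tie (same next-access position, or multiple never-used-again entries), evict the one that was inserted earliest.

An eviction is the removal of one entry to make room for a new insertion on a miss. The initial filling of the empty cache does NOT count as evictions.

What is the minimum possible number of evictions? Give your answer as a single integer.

Answer: 3

Derivation:
OPT (Belady) simulation (capacity=2):
  1. access 71: MISS. Cache: [71]
  2. access 17: MISS. Cache: [71 17]
  3. access 17: HIT. Next use of 17: never. Cache: [71 17]
  4. access 79: MISS, evict 17 (next use: never). Cache: [71 79]
  5. access 71: HIT. Next use of 71: never. Cache: [71 79]
  6. access 88: MISS, evict 71 (next use: never). Cache: [79 88]
  7. access 79: HIT. Next use of 79: step 8. Cache: [79 88]
  8. access 79: HIT. Next use of 79: step 9. Cache: [79 88]
  9. access 79: HIT. Next use of 79: step 10. Cache: [79 88]
  10. access 79: HIT. Next use of 79: never. Cache: [79 88]
  11. access 87: MISS, evict 79 (next use: never). Cache: [88 87]
  12. access 88: HIT. Next use of 88: never. Cache: [88 87]
Total: 7 hits, 5 misses, 3 evictions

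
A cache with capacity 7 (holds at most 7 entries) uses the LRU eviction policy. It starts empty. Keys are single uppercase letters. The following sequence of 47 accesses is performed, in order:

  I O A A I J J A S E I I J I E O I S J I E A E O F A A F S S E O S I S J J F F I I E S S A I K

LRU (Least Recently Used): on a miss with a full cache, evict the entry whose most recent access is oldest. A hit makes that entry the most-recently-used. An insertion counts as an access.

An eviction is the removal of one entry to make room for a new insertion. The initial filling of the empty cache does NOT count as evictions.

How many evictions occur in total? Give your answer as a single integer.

LRU simulation (capacity=7):
  1. access I: MISS. Cache (LRU->MRU): [I]
  2. access O: MISS. Cache (LRU->MRU): [I O]
  3. access A: MISS. Cache (LRU->MRU): [I O A]
  4. access A: HIT. Cache (LRU->MRU): [I O A]
  5. access I: HIT. Cache (LRU->MRU): [O A I]
  6. access J: MISS. Cache (LRU->MRU): [O A I J]
  7. access J: HIT. Cache (LRU->MRU): [O A I J]
  8. access A: HIT. Cache (LRU->MRU): [O I J A]
  9. access S: MISS. Cache (LRU->MRU): [O I J A S]
  10. access E: MISS. Cache (LRU->MRU): [O I J A S E]
  11. access I: HIT. Cache (LRU->MRU): [O J A S E I]
  12. access I: HIT. Cache (LRU->MRU): [O J A S E I]
  13. access J: HIT. Cache (LRU->MRU): [O A S E I J]
  14. access I: HIT. Cache (LRU->MRU): [O A S E J I]
  15. access E: HIT. Cache (LRU->MRU): [O A S J I E]
  16. access O: HIT. Cache (LRU->MRU): [A S J I E O]
  17. access I: HIT. Cache (LRU->MRU): [A S J E O I]
  18. access S: HIT. Cache (LRU->MRU): [A J E O I S]
  19. access J: HIT. Cache (LRU->MRU): [A E O I S J]
  20. access I: HIT. Cache (LRU->MRU): [A E O S J I]
  21. access E: HIT. Cache (LRU->MRU): [A O S J I E]
  22. access A: HIT. Cache (LRU->MRU): [O S J I E A]
  23. access E: HIT. Cache (LRU->MRU): [O S J I A E]
  24. access O: HIT. Cache (LRU->MRU): [S J I A E O]
  25. access F: MISS. Cache (LRU->MRU): [S J I A E O F]
  26. access A: HIT. Cache (LRU->MRU): [S J I E O F A]
  27. access A: HIT. Cache (LRU->MRU): [S J I E O F A]
  28. access F: HIT. Cache (LRU->MRU): [S J I E O A F]
  29. access S: HIT. Cache (LRU->MRU): [J I E O A F S]
  30. access S: HIT. Cache (LRU->MRU): [J I E O A F S]
  31. access E: HIT. Cache (LRU->MRU): [J I O A F S E]
  32. access O: HIT. Cache (LRU->MRU): [J I A F S E O]
  33. access S: HIT. Cache (LRU->MRU): [J I A F E O S]
  34. access I: HIT. Cache (LRU->MRU): [J A F E O S I]
  35. access S: HIT. Cache (LRU->MRU): [J A F E O I S]
  36. access J: HIT. Cache (LRU->MRU): [A F E O I S J]
  37. access J: HIT. Cache (LRU->MRU): [A F E O I S J]
  38. access F: HIT. Cache (LRU->MRU): [A E O I S J F]
  39. access F: HIT. Cache (LRU->MRU): [A E O I S J F]
  40. access I: HIT. Cache (LRU->MRU): [A E O S J F I]
  41. access I: HIT. Cache (LRU->MRU): [A E O S J F I]
  42. access E: HIT. Cache (LRU->MRU): [A O S J F I E]
  43. access S: HIT. Cache (LRU->MRU): [A O J F I E S]
  44. access S: HIT. Cache (LRU->MRU): [A O J F I E S]
  45. access A: HIT. Cache (LRU->MRU): [O J F I E S A]
  46. access I: HIT. Cache (LRU->MRU): [O J F E S A I]
  47. access K: MISS, evict O. Cache (LRU->MRU): [J F E S A I K]
Total: 39 hits, 8 misses, 1 evictions

Answer: 1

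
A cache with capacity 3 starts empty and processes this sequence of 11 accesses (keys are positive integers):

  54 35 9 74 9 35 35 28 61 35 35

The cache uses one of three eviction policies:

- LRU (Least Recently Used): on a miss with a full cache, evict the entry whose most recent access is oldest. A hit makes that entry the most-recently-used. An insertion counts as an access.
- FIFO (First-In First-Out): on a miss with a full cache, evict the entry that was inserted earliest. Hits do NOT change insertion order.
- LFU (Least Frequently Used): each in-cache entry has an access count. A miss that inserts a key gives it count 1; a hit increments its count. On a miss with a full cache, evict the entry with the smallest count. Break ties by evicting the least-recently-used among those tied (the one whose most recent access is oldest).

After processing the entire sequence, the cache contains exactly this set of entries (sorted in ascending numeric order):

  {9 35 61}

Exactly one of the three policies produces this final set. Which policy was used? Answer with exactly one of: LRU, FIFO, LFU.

Answer: LFU

Derivation:
Simulating under each policy and comparing final sets:
  LRU: final set = {28 35 61} -> differs
  FIFO: final set = {28 35 61} -> differs
  LFU: final set = {9 35 61} -> MATCHES target
Only LFU produces the target set.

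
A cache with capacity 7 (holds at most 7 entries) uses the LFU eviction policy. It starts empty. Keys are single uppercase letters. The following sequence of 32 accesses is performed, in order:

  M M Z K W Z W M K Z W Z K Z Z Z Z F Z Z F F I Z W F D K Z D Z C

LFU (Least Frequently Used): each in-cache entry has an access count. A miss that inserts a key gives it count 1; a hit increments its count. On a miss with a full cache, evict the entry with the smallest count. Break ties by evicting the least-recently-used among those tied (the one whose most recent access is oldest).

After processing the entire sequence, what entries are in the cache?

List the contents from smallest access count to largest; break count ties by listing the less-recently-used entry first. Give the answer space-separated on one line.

Answer: C D M W F K Z

Derivation:
LFU simulation (capacity=7):
  1. access M: MISS. Cache: [M(c=1)]
  2. access M: HIT, count now 2. Cache: [M(c=2)]
  3. access Z: MISS. Cache: [Z(c=1) M(c=2)]
  4. access K: MISS. Cache: [Z(c=1) K(c=1) M(c=2)]
  5. access W: MISS. Cache: [Z(c=1) K(c=1) W(c=1) M(c=2)]
  6. access Z: HIT, count now 2. Cache: [K(c=1) W(c=1) M(c=2) Z(c=2)]
  7. access W: HIT, count now 2. Cache: [K(c=1) M(c=2) Z(c=2) W(c=2)]
  8. access M: HIT, count now 3. Cache: [K(c=1) Z(c=2) W(c=2) M(c=3)]
  9. access K: HIT, count now 2. Cache: [Z(c=2) W(c=2) K(c=2) M(c=3)]
  10. access Z: HIT, count now 3. Cache: [W(c=2) K(c=2) M(c=3) Z(c=3)]
  11. access W: HIT, count now 3. Cache: [K(c=2) M(c=3) Z(c=3) W(c=3)]
  12. access Z: HIT, count now 4. Cache: [K(c=2) M(c=3) W(c=3) Z(c=4)]
  13. access K: HIT, count now 3. Cache: [M(c=3) W(c=3) K(c=3) Z(c=4)]
  14. access Z: HIT, count now 5. Cache: [M(c=3) W(c=3) K(c=3) Z(c=5)]
  15. access Z: HIT, count now 6. Cache: [M(c=3) W(c=3) K(c=3) Z(c=6)]
  16. access Z: HIT, count now 7. Cache: [M(c=3) W(c=3) K(c=3) Z(c=7)]
  17. access Z: HIT, count now 8. Cache: [M(c=3) W(c=3) K(c=3) Z(c=8)]
  18. access F: MISS. Cache: [F(c=1) M(c=3) W(c=3) K(c=3) Z(c=8)]
  19. access Z: HIT, count now 9. Cache: [F(c=1) M(c=3) W(c=3) K(c=3) Z(c=9)]
  20. access Z: HIT, count now 10. Cache: [F(c=1) M(c=3) W(c=3) K(c=3) Z(c=10)]
  21. access F: HIT, count now 2. Cache: [F(c=2) M(c=3) W(c=3) K(c=3) Z(c=10)]
  22. access F: HIT, count now 3. Cache: [M(c=3) W(c=3) K(c=3) F(c=3) Z(c=10)]
  23. access I: MISS. Cache: [I(c=1) M(c=3) W(c=3) K(c=3) F(c=3) Z(c=10)]
  24. access Z: HIT, count now 11. Cache: [I(c=1) M(c=3) W(c=3) K(c=3) F(c=3) Z(c=11)]
  25. access W: HIT, count now 4. Cache: [I(c=1) M(c=3) K(c=3) F(c=3) W(c=4) Z(c=11)]
  26. access F: HIT, count now 4. Cache: [I(c=1) M(c=3) K(c=3) W(c=4) F(c=4) Z(c=11)]
  27. access D: MISS. Cache: [I(c=1) D(c=1) M(c=3) K(c=3) W(c=4) F(c=4) Z(c=11)]
  28. access K: HIT, count now 4. Cache: [I(c=1) D(c=1) M(c=3) W(c=4) F(c=4) K(c=4) Z(c=11)]
  29. access Z: HIT, count now 12. Cache: [I(c=1) D(c=1) M(c=3) W(c=4) F(c=4) K(c=4) Z(c=12)]
  30. access D: HIT, count now 2. Cache: [I(c=1) D(c=2) M(c=3) W(c=4) F(c=4) K(c=4) Z(c=12)]
  31. access Z: HIT, count now 13. Cache: [I(c=1) D(c=2) M(c=3) W(c=4) F(c=4) K(c=4) Z(c=13)]
  32. access C: MISS, evict I(c=1). Cache: [C(c=1) D(c=2) M(c=3) W(c=4) F(c=4) K(c=4) Z(c=13)]
Total: 24 hits, 8 misses, 1 evictions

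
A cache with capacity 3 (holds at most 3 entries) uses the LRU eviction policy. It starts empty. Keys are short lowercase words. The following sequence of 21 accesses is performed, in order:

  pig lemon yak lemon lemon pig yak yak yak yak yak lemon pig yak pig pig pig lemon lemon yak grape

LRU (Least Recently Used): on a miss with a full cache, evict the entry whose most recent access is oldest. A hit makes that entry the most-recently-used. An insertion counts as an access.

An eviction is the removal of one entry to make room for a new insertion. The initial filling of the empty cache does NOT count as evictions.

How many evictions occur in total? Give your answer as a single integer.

LRU simulation (capacity=3):
  1. access pig: MISS. Cache (LRU->MRU): [pig]
  2. access lemon: MISS. Cache (LRU->MRU): [pig lemon]
  3. access yak: MISS. Cache (LRU->MRU): [pig lemon yak]
  4. access lemon: HIT. Cache (LRU->MRU): [pig yak lemon]
  5. access lemon: HIT. Cache (LRU->MRU): [pig yak lemon]
  6. access pig: HIT. Cache (LRU->MRU): [yak lemon pig]
  7. access yak: HIT. Cache (LRU->MRU): [lemon pig yak]
  8. access yak: HIT. Cache (LRU->MRU): [lemon pig yak]
  9. access yak: HIT. Cache (LRU->MRU): [lemon pig yak]
  10. access yak: HIT. Cache (LRU->MRU): [lemon pig yak]
  11. access yak: HIT. Cache (LRU->MRU): [lemon pig yak]
  12. access lemon: HIT. Cache (LRU->MRU): [pig yak lemon]
  13. access pig: HIT. Cache (LRU->MRU): [yak lemon pig]
  14. access yak: HIT. Cache (LRU->MRU): [lemon pig yak]
  15. access pig: HIT. Cache (LRU->MRU): [lemon yak pig]
  16. access pig: HIT. Cache (LRU->MRU): [lemon yak pig]
  17. access pig: HIT. Cache (LRU->MRU): [lemon yak pig]
  18. access lemon: HIT. Cache (LRU->MRU): [yak pig lemon]
  19. access lemon: HIT. Cache (LRU->MRU): [yak pig lemon]
  20. access yak: HIT. Cache (LRU->MRU): [pig lemon yak]
  21. access grape: MISS, evict pig. Cache (LRU->MRU): [lemon yak grape]
Total: 17 hits, 4 misses, 1 evictions

Answer: 1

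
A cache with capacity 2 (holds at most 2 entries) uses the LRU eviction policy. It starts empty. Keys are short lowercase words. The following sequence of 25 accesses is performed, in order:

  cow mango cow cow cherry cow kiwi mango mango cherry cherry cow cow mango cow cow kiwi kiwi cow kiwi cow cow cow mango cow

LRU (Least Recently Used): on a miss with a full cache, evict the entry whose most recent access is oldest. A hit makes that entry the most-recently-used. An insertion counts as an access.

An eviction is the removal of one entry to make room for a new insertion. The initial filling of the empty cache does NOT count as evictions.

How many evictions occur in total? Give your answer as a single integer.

LRU simulation (capacity=2):
  1. access cow: MISS. Cache (LRU->MRU): [cow]
  2. access mango: MISS. Cache (LRU->MRU): [cow mango]
  3. access cow: HIT. Cache (LRU->MRU): [mango cow]
  4. access cow: HIT. Cache (LRU->MRU): [mango cow]
  5. access cherry: MISS, evict mango. Cache (LRU->MRU): [cow cherry]
  6. access cow: HIT. Cache (LRU->MRU): [cherry cow]
  7. access kiwi: MISS, evict cherry. Cache (LRU->MRU): [cow kiwi]
  8. access mango: MISS, evict cow. Cache (LRU->MRU): [kiwi mango]
  9. access mango: HIT. Cache (LRU->MRU): [kiwi mango]
  10. access cherry: MISS, evict kiwi. Cache (LRU->MRU): [mango cherry]
  11. access cherry: HIT. Cache (LRU->MRU): [mango cherry]
  12. access cow: MISS, evict mango. Cache (LRU->MRU): [cherry cow]
  13. access cow: HIT. Cache (LRU->MRU): [cherry cow]
  14. access mango: MISS, evict cherry. Cache (LRU->MRU): [cow mango]
  15. access cow: HIT. Cache (LRU->MRU): [mango cow]
  16. access cow: HIT. Cache (LRU->MRU): [mango cow]
  17. access kiwi: MISS, evict mango. Cache (LRU->MRU): [cow kiwi]
  18. access kiwi: HIT. Cache (LRU->MRU): [cow kiwi]
  19. access cow: HIT. Cache (LRU->MRU): [kiwi cow]
  20. access kiwi: HIT. Cache (LRU->MRU): [cow kiwi]
  21. access cow: HIT. Cache (LRU->MRU): [kiwi cow]
  22. access cow: HIT. Cache (LRU->MRU): [kiwi cow]
  23. access cow: HIT. Cache (LRU->MRU): [kiwi cow]
  24. access mango: MISS, evict kiwi. Cache (LRU->MRU): [cow mango]
  25. access cow: HIT. Cache (LRU->MRU): [mango cow]
Total: 15 hits, 10 misses, 8 evictions

Answer: 8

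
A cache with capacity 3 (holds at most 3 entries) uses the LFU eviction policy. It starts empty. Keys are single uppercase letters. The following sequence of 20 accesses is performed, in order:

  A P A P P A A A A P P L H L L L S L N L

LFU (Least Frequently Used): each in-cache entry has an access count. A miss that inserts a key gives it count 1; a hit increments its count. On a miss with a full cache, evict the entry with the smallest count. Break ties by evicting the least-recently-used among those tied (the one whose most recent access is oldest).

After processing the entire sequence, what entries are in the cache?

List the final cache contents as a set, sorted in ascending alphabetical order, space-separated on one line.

Answer: A L P

Derivation:
LFU simulation (capacity=3):
  1. access A: MISS. Cache: [A(c=1)]
  2. access P: MISS. Cache: [A(c=1) P(c=1)]
  3. access A: HIT, count now 2. Cache: [P(c=1) A(c=2)]
  4. access P: HIT, count now 2. Cache: [A(c=2) P(c=2)]
  5. access P: HIT, count now 3. Cache: [A(c=2) P(c=3)]
  6. access A: HIT, count now 3. Cache: [P(c=3) A(c=3)]
  7. access A: HIT, count now 4. Cache: [P(c=3) A(c=4)]
  8. access A: HIT, count now 5. Cache: [P(c=3) A(c=5)]
  9. access A: HIT, count now 6. Cache: [P(c=3) A(c=6)]
  10. access P: HIT, count now 4. Cache: [P(c=4) A(c=6)]
  11. access P: HIT, count now 5. Cache: [P(c=5) A(c=6)]
  12. access L: MISS. Cache: [L(c=1) P(c=5) A(c=6)]
  13. access H: MISS, evict L(c=1). Cache: [H(c=1) P(c=5) A(c=6)]
  14. access L: MISS, evict H(c=1). Cache: [L(c=1) P(c=5) A(c=6)]
  15. access L: HIT, count now 2. Cache: [L(c=2) P(c=5) A(c=6)]
  16. access L: HIT, count now 3. Cache: [L(c=3) P(c=5) A(c=6)]
  17. access S: MISS, evict L(c=3). Cache: [S(c=1) P(c=5) A(c=6)]
  18. access L: MISS, evict S(c=1). Cache: [L(c=1) P(c=5) A(c=6)]
  19. access N: MISS, evict L(c=1). Cache: [N(c=1) P(c=5) A(c=6)]
  20. access L: MISS, evict N(c=1). Cache: [L(c=1) P(c=5) A(c=6)]
Total: 11 hits, 9 misses, 6 evictions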